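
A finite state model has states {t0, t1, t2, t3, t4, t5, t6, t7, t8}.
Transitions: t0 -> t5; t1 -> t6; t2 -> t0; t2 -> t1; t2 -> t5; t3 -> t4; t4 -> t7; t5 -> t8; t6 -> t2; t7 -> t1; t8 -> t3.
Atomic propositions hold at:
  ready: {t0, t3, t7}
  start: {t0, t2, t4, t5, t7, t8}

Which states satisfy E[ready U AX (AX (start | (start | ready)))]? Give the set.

Sat(start | ready) = {t0, t2, t3, t4, t5, t7, t8}
Sat(start | (start | ready)) = {t0, t2, t3, t4, t5, t7, t8}
Sat(AX (start | (start | ready))) = {s : every successor in {t0, t2, t3, t4, t5, t7, t8}} = {t0, t3, t4, t5, t6, t8}
Sat(AX (AX (start | (start | ready)))) = {s : every successor in {t0, t3, t4, t5, t6, t8}} = {t0, t1, t3, t5, t8}
E[ready U AX (AX (start | (start | ready)))]: least fixpoint, start Z0 = Sat(AX (AX (start | (start | ready)))) = {t0, t1, t3, t5, t8}, add states in Sat(ready) with some successor in Z. Z1 = {t0, t1, t3, t5, t7, t8}; fixed.
Sat(E[ready U AX (AX (start | (start | ready)))]) = {t0, t1, t3, t5, t7, t8}

{t0, t1, t3, t5, t7, t8}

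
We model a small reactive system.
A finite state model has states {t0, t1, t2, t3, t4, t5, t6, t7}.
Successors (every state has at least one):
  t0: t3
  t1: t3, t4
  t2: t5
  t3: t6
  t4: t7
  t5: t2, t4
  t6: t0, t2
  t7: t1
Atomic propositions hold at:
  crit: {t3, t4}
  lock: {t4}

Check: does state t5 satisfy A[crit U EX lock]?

Yes

Sat(EX lock) = {s : some successor in {t4}} = {t1, t5}
A[crit U EX lock]: least fixpoint, start Z0 = Sat(EX lock) = {t1, t5}, add states in Sat(crit) with every successor in Z. Already a fixed point.
Sat(A[crit U EX lock]) = {t1, t5}
t5 ∈ Sat(A[crit U EX lock]) = {t1, t5}, so the formula holds at t5.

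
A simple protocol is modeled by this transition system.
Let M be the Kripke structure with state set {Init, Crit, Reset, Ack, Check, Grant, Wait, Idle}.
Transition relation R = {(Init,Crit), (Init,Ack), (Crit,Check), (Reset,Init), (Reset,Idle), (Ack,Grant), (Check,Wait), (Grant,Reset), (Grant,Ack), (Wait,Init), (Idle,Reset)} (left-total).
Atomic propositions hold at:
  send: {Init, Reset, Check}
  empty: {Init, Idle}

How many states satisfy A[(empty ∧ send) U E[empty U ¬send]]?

Sat(empty ∧ send) = {Init}
Sat(¬send) = {Crit, Ack, Grant, Wait, Idle}
E[empty U ¬send]: least fixpoint, start Z0 = Sat(¬send) = {Crit, Ack, Grant, Wait, Idle}, add states in Sat(empty) with some successor in Z. Z1 = {Init, Crit, Ack, Grant, Wait, Idle}; fixed.
Sat(E[empty U ¬send]) = {Init, Crit, Ack, Grant, Wait, Idle}
A[(empty ∧ send) U E[empty U ¬send]]: least fixpoint, start Z0 = Sat(E[empty U ¬send]) = {Init, Crit, Ack, Grant, Wait, Idle}, add states in Sat(empty ∧ send) with every successor in Z. Already a fixed point.
Sat(A[(empty ∧ send) U E[empty U ¬send]]) = {Init, Crit, Ack, Grant, Wait, Idle}
|Sat(A[(empty ∧ send) U E[empty U ¬send]])| = |{Init, Crit, Ack, Grant, Wait, Idle}| = 6.

6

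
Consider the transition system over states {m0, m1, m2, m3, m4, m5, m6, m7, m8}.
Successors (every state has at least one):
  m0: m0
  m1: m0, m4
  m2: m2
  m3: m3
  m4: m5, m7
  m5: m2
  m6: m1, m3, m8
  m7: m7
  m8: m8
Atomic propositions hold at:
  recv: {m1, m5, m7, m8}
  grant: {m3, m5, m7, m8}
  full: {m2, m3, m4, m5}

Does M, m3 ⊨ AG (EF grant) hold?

EF grant: least fixpoint, start Z0 = {m3, m5, m7, m8}, add states with some successor in Z. Z1 = {m3, m4, m5, m6, m7, m8}; Z2 = {m1, m3, m4, m5, m6, m7, m8}; fixed.
Sat(EF grant) = {m1, m3, m4, m5, m6, m7, m8}
AG (EF grant): greatest fixpoint, start Z0 = {m1, m3, m4, m5, m6, m7, m8}, keep only states in Sat with every successor in Z. Z1 = {m3, m4, m6, m7, m8}; Z2 = {m3, m7, m8}; fixed.
Sat(AG (EF grant)) = {m3, m7, m8}
m3 ∈ Sat(AG (EF grant)) = {m3, m7, m8}, so the formula holds at m3.

Yes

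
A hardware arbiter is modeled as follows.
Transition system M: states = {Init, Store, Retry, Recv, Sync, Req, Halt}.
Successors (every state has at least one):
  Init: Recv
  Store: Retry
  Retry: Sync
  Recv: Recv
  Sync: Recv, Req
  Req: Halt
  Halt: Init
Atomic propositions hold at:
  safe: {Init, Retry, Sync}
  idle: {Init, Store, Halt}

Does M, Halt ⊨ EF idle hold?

Yes

EF idle: least fixpoint, start Z0 = {Init, Store, Halt}, add states with some successor in Z. Z1 = {Init, Store, Req, Halt}; Z2 = {Init, Store, Sync, Req, Halt}; Z3 = {Init, Store, Retry, Sync, Req, Halt}; fixed.
Sat(EF idle) = {Init, Store, Retry, Sync, Req, Halt}
Halt ∈ Sat(EF idle) = {Init, Store, Retry, Sync, Req, Halt}, so the formula holds at Halt.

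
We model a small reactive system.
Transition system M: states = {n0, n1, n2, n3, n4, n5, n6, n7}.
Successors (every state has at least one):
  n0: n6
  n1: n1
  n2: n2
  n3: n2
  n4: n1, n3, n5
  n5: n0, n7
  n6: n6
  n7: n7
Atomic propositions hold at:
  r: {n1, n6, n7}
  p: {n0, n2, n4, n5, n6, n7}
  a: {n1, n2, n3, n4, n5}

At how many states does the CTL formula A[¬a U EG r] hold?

Sat(¬a) = {n0, n6, n7}
EG r: greatest fixpoint, start Z0 = {n1, n6, n7}, keep only states in Sat with some successor in Z. Already a fixed point.
Sat(EG r) = {n1, n6, n7}
A[¬a U EG r]: least fixpoint, start Z0 = Sat(EG r) = {n1, n6, n7}, add states in Sat(¬a) with every successor in Z. Z1 = {n0, n1, n6, n7}; fixed.
Sat(A[¬a U EG r]) = {n0, n1, n6, n7}
|Sat(A[¬a U EG r])| = |{n0, n1, n6, n7}| = 4.

4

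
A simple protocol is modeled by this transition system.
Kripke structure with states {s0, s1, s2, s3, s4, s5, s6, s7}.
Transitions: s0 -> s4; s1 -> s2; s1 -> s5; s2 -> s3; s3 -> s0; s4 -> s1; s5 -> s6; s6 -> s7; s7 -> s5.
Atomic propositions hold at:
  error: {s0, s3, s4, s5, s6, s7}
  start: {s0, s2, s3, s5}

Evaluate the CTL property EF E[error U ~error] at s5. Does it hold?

No

Sat(~error) = {s1, s2}
E[error U ~error]: least fixpoint, start Z0 = Sat(~error) = {s1, s2}, add states in Sat(error) with some successor in Z. Z1 = {s1, s2, s4}; Z2 = {s0, s1, s2, s4}; Z3 = {s0, s1, s2, s3, s4}; fixed.
Sat(E[error U ~error]) = {s0, s1, s2, s3, s4}
EF E[error U ~error]: least fixpoint, start Z0 = {s0, s1, s2, s3, s4}, add states with some successor in Z. Already a fixed point.
Sat(EF E[error U ~error]) = {s0, s1, s2, s3, s4}
s5 ∉ Sat(EF E[error U ~error]) = {s0, s1, s2, s3, s4}, so the formula does not hold at s5.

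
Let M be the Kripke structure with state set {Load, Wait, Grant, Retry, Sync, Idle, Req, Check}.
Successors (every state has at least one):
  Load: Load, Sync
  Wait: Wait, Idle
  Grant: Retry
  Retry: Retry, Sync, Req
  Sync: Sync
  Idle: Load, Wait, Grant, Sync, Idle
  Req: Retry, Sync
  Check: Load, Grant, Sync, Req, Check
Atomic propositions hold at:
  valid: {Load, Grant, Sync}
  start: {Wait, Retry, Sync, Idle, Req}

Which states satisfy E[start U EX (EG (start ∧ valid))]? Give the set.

Sat(start ∧ valid) = {Sync}
EG (start ∧ valid): greatest fixpoint, start Z0 = {Sync}, keep only states in Sat with some successor in Z. Already a fixed point.
Sat(EG (start ∧ valid)) = {Sync}
Sat(EX (EG (start ∧ valid))) = {s : some successor in {Sync}} = {Load, Retry, Sync, Idle, Req, Check}
E[start U EX (EG (start ∧ valid))]: least fixpoint, start Z0 = Sat(EX (EG (start ∧ valid))) = {Load, Retry, Sync, Idle, Req, Check}, add states in Sat(start) with some successor in Z. Z1 = {Load, Wait, Retry, Sync, Idle, Req, Check}; fixed.
Sat(E[start U EX (EG (start ∧ valid))]) = {Load, Wait, Retry, Sync, Idle, Req, Check}

{Load, Wait, Retry, Sync, Idle, Req, Check}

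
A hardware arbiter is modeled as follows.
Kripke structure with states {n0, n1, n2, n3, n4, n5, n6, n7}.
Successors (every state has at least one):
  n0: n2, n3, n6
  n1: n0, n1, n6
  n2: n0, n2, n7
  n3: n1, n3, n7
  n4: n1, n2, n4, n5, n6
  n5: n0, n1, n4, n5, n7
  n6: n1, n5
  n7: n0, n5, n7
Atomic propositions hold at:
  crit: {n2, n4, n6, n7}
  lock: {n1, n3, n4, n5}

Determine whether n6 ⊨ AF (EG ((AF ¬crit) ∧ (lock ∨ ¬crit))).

Sat(¬crit) = {n0, n1, n3, n5}
AF ¬crit: least fixpoint, start Z0 = {n0, n1, n3, n5}, add states with every successor in Z. Z1 = {n0, n1, n3, n5, n6}; fixed.
Sat(AF ¬crit) = {n0, n1, n3, n5, n6}
Sat(lock ∨ ¬crit) = {n0, n1, n3, n4, n5}
Sat((AF ¬crit) ∧ (lock ∨ ¬crit)) = {n0, n1, n3, n5}
EG ((AF ¬crit) ∧ (lock ∨ ¬crit)): greatest fixpoint, start Z0 = {n0, n1, n3, n5}, keep only states in Sat with some successor in Z. Already a fixed point.
Sat(EG ((AF ¬crit) ∧ (lock ∨ ¬crit))) = {n0, n1, n3, n5}
AF (EG ((AF ¬crit) ∧ (lock ∨ ¬crit))): least fixpoint, start Z0 = {n0, n1, n3, n5}, add states with every successor in Z. Z1 = {n0, n1, n3, n5, n6}; fixed.
Sat(AF (EG ((AF ¬crit) ∧ (lock ∨ ¬crit)))) = {n0, n1, n3, n5, n6}
n6 ∈ Sat(AF (EG ((AF ¬crit) ∧ (lock ∨ ¬crit)))) = {n0, n1, n3, n5, n6}, so the formula holds at n6.

Yes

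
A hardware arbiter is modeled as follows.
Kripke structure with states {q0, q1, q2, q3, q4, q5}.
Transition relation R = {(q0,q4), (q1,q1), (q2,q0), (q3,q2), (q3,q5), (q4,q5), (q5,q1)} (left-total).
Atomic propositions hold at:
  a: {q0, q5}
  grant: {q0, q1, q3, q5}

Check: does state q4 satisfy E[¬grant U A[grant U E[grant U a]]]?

Sat(¬grant) = {q2, q4}
E[grant U a]: least fixpoint, start Z0 = Sat(a) = {q0, q5}, add states in Sat(grant) with some successor in Z. Z1 = {q0, q3, q5}; fixed.
Sat(E[grant U a]) = {q0, q3, q5}
A[grant U E[grant U a]]: least fixpoint, start Z0 = Sat(E[grant U a]) = {q0, q3, q5}, add states in Sat(grant) with every successor in Z. Already a fixed point.
Sat(A[grant U E[grant U a]]) = {q0, q3, q5}
E[¬grant U A[grant U E[grant U a]]]: least fixpoint, start Z0 = Sat(A[grant U E[grant U a]]) = {q0, q3, q5}, add states in Sat(¬grant) with some successor in Z. Z1 = {q0, q2, q3, q4, q5}; fixed.
Sat(E[¬grant U A[grant U E[grant U a]]]) = {q0, q2, q3, q4, q5}
q4 ∈ Sat(E[¬grant U A[grant U E[grant U a]]]) = {q0, q2, q3, q4, q5}, so the formula holds at q4.

Yes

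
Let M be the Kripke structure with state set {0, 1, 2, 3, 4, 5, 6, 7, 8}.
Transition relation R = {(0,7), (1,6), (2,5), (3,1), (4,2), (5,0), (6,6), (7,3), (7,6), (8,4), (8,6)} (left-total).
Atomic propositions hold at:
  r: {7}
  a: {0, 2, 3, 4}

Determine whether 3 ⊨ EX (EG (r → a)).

Sat(r → a) = {0, 1, 2, 3, 4, 5, 6, 8}
EG (r → a): greatest fixpoint, start Z0 = {0, 1, 2, 3, 4, 5, 6, 8}, keep only states in Sat with some successor in Z. Z1 = {1, 2, 3, 4, 5, 6, 8}; Z2 = {1, 2, 3, 4, 6, 8}; Z3 = {1, 3, 4, 6, 8}; Z4 = {1, 3, 6, 8}; fixed.
Sat(EG (r → a)) = {1, 3, 6, 8}
Sat(EX (EG (r → a))) = {s : some successor in {1, 3, 6, 8}} = {1, 3, 6, 7, 8}
3 ∈ Sat(EX (EG (r → a))) = {1, 3, 6, 7, 8}, so the formula holds at 3.

Yes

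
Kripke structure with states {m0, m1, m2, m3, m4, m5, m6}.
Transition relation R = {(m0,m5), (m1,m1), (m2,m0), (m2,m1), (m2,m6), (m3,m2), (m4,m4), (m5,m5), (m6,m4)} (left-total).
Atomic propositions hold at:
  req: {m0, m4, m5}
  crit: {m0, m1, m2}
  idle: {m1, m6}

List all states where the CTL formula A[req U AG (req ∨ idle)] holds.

Sat(req ∨ idle) = {m0, m1, m4, m5, m6}
AG (req ∨ idle): greatest fixpoint, start Z0 = {m0, m1, m4, m5, m6}, keep only states in Sat with every successor in Z. Already a fixed point.
Sat(AG (req ∨ idle)) = {m0, m1, m4, m5, m6}
A[req U AG (req ∨ idle)]: least fixpoint, start Z0 = Sat(AG (req ∨ idle)) = {m0, m1, m4, m5, m6}, add states in Sat(req) with every successor in Z. Already a fixed point.
Sat(A[req U AG (req ∨ idle)]) = {m0, m1, m4, m5, m6}

{m0, m1, m4, m5, m6}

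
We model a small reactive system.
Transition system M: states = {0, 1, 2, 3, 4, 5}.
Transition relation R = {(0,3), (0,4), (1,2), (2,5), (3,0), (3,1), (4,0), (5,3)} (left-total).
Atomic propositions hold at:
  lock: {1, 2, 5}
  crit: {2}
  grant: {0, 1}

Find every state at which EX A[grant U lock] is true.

A[grant U lock]: least fixpoint, start Z0 = Sat(lock) = {1, 2, 5}, add states in Sat(grant) with every successor in Z. Already a fixed point.
Sat(A[grant U lock]) = {1, 2, 5}
Sat(EX A[grant U lock]) = {s : some successor in {1, 2, 5}} = {1, 2, 3}

{1, 2, 3}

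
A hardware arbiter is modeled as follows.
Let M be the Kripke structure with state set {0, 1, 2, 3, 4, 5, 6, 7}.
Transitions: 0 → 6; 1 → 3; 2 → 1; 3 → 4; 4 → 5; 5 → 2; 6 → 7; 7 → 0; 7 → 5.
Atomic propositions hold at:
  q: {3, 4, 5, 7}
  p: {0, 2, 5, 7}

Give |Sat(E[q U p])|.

E[q U p]: least fixpoint, start Z0 = Sat(p) = {0, 2, 5, 7}, add states in Sat(q) with some successor in Z. Z1 = {0, 2, 4, 5, 7}; Z2 = {0, 2, 3, 4, 5, 7}; fixed.
Sat(E[q U p]) = {0, 2, 3, 4, 5, 7}
|Sat(E[q U p])| = |{0, 2, 3, 4, 5, 7}| = 6.

6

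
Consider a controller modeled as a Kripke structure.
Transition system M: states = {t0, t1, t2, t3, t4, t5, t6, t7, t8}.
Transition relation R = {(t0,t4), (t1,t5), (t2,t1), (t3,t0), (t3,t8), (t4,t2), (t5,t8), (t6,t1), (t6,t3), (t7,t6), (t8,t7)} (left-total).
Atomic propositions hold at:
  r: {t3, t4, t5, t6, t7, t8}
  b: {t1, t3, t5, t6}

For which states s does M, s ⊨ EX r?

Sat(EX r) = {s : some successor in {t3, t4, t5, t6, t7, t8}} = {t0, t1, t3, t5, t6, t7, t8}

{t0, t1, t3, t5, t6, t7, t8}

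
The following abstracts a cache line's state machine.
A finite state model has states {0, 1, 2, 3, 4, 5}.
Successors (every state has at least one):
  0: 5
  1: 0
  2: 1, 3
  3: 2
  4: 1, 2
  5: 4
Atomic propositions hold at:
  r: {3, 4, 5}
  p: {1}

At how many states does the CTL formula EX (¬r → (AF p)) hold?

Sat(¬r) = {0, 1, 2}
AF p: least fixpoint, start Z0 = {1}, add states with every successor in Z. Already a fixed point.
Sat(AF p) = {1}
Sat(¬r → (AF p)) = {1, 3, 4, 5}
Sat(EX (¬r → (AF p))) = {s : some successor in {1, 3, 4, 5}} = {0, 2, 4, 5}
|Sat(EX (¬r → (AF p)))| = |{0, 2, 4, 5}| = 4.

4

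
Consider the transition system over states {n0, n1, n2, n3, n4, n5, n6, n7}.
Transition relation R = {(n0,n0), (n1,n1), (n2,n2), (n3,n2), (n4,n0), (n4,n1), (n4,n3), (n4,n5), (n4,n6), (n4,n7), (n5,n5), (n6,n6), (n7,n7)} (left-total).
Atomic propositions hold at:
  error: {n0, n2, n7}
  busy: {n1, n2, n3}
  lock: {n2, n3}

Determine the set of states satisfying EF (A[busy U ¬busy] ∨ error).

{n0, n2, n3, n4, n5, n6, n7}

Sat(¬busy) = {n0, n4, n5, n6, n7}
A[busy U ¬busy]: least fixpoint, start Z0 = Sat(¬busy) = {n0, n4, n5, n6, n7}, add states in Sat(busy) with every successor in Z. Already a fixed point.
Sat(A[busy U ¬busy]) = {n0, n4, n5, n6, n7}
Sat(A[busy U ¬busy] ∨ error) = {n0, n2, n4, n5, n6, n7}
EF (A[busy U ¬busy] ∨ error): least fixpoint, start Z0 = {n0, n2, n4, n5, n6, n7}, add states with some successor in Z. Z1 = {n0, n2, n3, n4, n5, n6, n7}; fixed.
Sat(EF (A[busy U ¬busy] ∨ error)) = {n0, n2, n3, n4, n5, n6, n7}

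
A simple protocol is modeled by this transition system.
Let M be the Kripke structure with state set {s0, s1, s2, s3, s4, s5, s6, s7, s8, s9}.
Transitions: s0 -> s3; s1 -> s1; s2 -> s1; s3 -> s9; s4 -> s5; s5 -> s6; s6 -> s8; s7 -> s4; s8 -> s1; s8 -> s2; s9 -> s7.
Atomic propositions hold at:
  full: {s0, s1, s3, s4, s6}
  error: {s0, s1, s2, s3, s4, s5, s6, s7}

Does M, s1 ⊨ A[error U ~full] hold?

Sat(~full) = {s2, s5, s7, s8, s9}
A[error U ~full]: least fixpoint, start Z0 = Sat(~full) = {s2, s5, s7, s8, s9}, add states in Sat(error) with every successor in Z. Z1 = {s2, s3, s4, s5, s6, s7, s8, s9}; Z2 = {s0, s2, s3, s4, s5, s6, s7, s8, s9}; fixed.
Sat(A[error U ~full]) = {s0, s2, s3, s4, s5, s6, s7, s8, s9}
s1 ∉ Sat(A[error U ~full]) = {s0, s2, s3, s4, s5, s6, s7, s8, s9}, so the formula does not hold at s1.

No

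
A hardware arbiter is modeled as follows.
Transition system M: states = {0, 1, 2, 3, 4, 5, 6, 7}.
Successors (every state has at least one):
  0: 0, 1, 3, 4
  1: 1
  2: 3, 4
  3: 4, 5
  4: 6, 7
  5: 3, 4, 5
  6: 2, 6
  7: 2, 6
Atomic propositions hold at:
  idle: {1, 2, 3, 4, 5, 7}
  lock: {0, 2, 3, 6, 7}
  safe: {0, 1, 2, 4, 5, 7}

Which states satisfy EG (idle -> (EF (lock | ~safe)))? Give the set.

{0, 2, 3, 4, 5, 6, 7}

Sat(~safe) = {3, 6}
Sat(lock | ~safe) = {0, 2, 3, 6, 7}
EF (lock | ~safe): least fixpoint, start Z0 = {0, 2, 3, 6, 7}, add states with some successor in Z. Z1 = {0, 2, 3, 4, 5, 6, 7}; fixed.
Sat(EF (lock | ~safe)) = {0, 2, 3, 4, 5, 6, 7}
Sat(idle -> (EF (lock | ~safe))) = {0, 2, 3, 4, 5, 6, 7}
EG (idle -> (EF (lock | ~safe))): greatest fixpoint, start Z0 = {0, 2, 3, 4, 5, 6, 7}, keep only states in Sat with some successor in Z. Already a fixed point.
Sat(EG (idle -> (EF (lock | ~safe)))) = {0, 2, 3, 4, 5, 6, 7}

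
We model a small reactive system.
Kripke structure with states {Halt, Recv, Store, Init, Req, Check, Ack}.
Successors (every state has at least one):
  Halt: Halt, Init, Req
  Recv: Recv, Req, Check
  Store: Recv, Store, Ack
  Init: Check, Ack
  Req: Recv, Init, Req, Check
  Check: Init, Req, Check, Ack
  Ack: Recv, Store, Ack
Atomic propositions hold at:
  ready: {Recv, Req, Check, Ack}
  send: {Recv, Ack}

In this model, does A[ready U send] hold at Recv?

Yes

A[ready U send]: least fixpoint, start Z0 = Sat(send) = {Recv, Ack}, add states in Sat(ready) with every successor in Z. Already a fixed point.
Sat(A[ready U send]) = {Recv, Ack}
Recv ∈ Sat(A[ready U send]) = {Recv, Ack}, so the formula holds at Recv.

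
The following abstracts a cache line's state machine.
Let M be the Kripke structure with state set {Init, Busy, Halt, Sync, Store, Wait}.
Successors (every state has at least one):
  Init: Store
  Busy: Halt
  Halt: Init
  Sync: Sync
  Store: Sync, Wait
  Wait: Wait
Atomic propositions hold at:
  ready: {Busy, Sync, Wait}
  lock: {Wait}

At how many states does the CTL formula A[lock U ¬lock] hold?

5

Sat(¬lock) = {Init, Busy, Halt, Sync, Store}
A[lock U ¬lock]: least fixpoint, start Z0 = Sat(¬lock) = {Init, Busy, Halt, Sync, Store}, add states in Sat(lock) with every successor in Z. Already a fixed point.
Sat(A[lock U ¬lock]) = {Init, Busy, Halt, Sync, Store}
|Sat(A[lock U ¬lock])| = |{Init, Busy, Halt, Sync, Store}| = 5.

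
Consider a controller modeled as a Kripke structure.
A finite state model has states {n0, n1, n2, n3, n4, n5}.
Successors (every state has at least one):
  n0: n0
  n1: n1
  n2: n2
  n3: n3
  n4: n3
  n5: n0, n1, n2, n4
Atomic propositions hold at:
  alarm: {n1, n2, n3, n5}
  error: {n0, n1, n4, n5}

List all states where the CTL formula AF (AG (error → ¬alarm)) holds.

Sat(¬alarm) = {n0, n4}
Sat(error → ¬alarm) = {n0, n2, n3, n4}
AG (error → ¬alarm): greatest fixpoint, start Z0 = {n0, n2, n3, n4}, keep only states in Sat with every successor in Z. Already a fixed point.
Sat(AG (error → ¬alarm)) = {n0, n2, n3, n4}
AF (AG (error → ¬alarm)): least fixpoint, start Z0 = {n0, n2, n3, n4}, add states with every successor in Z. Already a fixed point.
Sat(AF (AG (error → ¬alarm))) = {n0, n2, n3, n4}

{n0, n2, n3, n4}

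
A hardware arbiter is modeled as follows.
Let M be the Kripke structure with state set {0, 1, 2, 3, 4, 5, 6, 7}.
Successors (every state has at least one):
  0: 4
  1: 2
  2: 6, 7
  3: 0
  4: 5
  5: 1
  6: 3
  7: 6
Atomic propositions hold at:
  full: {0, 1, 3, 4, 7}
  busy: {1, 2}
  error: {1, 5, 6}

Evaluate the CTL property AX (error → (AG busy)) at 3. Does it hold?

AG busy: greatest fixpoint, start Z0 = {1, 2}, keep only states in Sat with every successor in Z. Z1 = {1}; Z2 = ∅; fixed.
Sat(AG busy) = ∅
Sat(error → (AG busy)) = {0, 2, 3, 4, 7}
Sat(AX (error → (AG busy))) = {s : every successor in {0, 2, 3, 4, 7}} = {0, 1, 3, 6}
3 ∈ Sat(AX (error → (AG busy))) = {0, 1, 3, 6}, so the formula holds at 3.

Yes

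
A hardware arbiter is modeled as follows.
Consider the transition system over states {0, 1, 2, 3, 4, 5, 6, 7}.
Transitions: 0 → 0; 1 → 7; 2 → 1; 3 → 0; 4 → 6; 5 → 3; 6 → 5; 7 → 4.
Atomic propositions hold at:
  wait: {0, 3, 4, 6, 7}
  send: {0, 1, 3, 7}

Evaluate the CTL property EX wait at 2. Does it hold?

Sat(EX wait) = {s : some successor in {0, 3, 4, 6, 7}} = {0, 1, 3, 4, 5, 7}
2 ∉ Sat(EX wait) = {0, 1, 3, 4, 5, 7}, so the formula does not hold at 2.

No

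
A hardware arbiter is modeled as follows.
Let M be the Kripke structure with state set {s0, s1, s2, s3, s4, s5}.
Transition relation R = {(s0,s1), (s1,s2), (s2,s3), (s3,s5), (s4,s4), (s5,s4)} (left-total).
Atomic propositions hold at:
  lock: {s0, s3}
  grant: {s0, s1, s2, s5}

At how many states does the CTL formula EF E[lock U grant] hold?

5

E[lock U grant]: least fixpoint, start Z0 = Sat(grant) = {s0, s1, s2, s5}, add states in Sat(lock) with some successor in Z. Z1 = {s0, s1, s2, s3, s5}; fixed.
Sat(E[lock U grant]) = {s0, s1, s2, s3, s5}
EF E[lock U grant]: least fixpoint, start Z0 = {s0, s1, s2, s3, s5}, add states with some successor in Z. Already a fixed point.
Sat(EF E[lock U grant]) = {s0, s1, s2, s3, s5}
|Sat(EF E[lock U grant])| = |{s0, s1, s2, s3, s5}| = 5.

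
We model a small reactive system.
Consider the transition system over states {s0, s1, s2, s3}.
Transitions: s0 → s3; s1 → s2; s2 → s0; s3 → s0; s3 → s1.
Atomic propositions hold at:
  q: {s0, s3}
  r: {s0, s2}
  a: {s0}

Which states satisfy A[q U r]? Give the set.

{s0, s2}

A[q U r]: least fixpoint, start Z0 = Sat(r) = {s0, s2}, add states in Sat(q) with every successor in Z. Already a fixed point.
Sat(A[q U r]) = {s0, s2}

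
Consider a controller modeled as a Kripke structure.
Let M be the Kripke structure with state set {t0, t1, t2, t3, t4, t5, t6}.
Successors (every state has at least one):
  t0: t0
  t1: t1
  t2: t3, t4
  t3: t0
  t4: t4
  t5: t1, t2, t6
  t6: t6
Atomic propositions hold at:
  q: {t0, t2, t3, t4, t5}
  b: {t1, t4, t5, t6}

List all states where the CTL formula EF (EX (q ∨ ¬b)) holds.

Sat(¬b) = {t0, t2, t3}
Sat(q ∨ ¬b) = {t0, t2, t3, t4, t5}
Sat(EX (q ∨ ¬b)) = {s : some successor in {t0, t2, t3, t4, t5}} = {t0, t2, t3, t4, t5}
EF (EX (q ∨ ¬b)): least fixpoint, start Z0 = {t0, t2, t3, t4, t5}, add states with some successor in Z. Already a fixed point.
Sat(EF (EX (q ∨ ¬b))) = {t0, t2, t3, t4, t5}

{t0, t2, t3, t4, t5}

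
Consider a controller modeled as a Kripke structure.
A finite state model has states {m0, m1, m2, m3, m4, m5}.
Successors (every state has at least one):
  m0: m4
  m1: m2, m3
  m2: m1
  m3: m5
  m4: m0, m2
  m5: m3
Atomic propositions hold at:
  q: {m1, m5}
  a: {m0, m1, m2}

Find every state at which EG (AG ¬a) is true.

Sat(¬a) = {m3, m4, m5}
AG ¬a: greatest fixpoint, start Z0 = {m3, m4, m5}, keep only states in Sat with every successor in Z. Z1 = {m3, m5}; fixed.
Sat(AG ¬a) = {m3, m5}
EG (AG ¬a): greatest fixpoint, start Z0 = {m3, m5}, keep only states in Sat with some successor in Z. Already a fixed point.
Sat(EG (AG ¬a)) = {m3, m5}

{m3, m5}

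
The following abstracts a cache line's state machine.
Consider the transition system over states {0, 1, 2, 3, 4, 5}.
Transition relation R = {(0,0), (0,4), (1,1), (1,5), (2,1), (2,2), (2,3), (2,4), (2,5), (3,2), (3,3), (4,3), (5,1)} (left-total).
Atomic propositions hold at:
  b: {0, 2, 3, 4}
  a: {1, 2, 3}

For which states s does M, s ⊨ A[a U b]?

{0, 2, 3, 4}

A[a U b]: least fixpoint, start Z0 = Sat(b) = {0, 2, 3, 4}, add states in Sat(a) with every successor in Z. Already a fixed point.
Sat(A[a U b]) = {0, 2, 3, 4}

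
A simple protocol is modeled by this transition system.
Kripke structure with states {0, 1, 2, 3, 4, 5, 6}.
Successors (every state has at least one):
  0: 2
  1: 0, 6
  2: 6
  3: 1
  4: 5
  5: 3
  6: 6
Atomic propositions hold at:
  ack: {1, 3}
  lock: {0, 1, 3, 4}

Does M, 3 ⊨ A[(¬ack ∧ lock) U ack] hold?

Sat(¬ack) = {0, 2, 4, 5, 6}
Sat(¬ack ∧ lock) = {0, 4}
A[(¬ack ∧ lock) U ack]: least fixpoint, start Z0 = Sat(ack) = {1, 3}, add states in Sat(¬ack ∧ lock) with every successor in Z. Already a fixed point.
Sat(A[(¬ack ∧ lock) U ack]) = {1, 3}
3 ∈ Sat(A[(¬ack ∧ lock) U ack]) = {1, 3}, so the formula holds at 3.

Yes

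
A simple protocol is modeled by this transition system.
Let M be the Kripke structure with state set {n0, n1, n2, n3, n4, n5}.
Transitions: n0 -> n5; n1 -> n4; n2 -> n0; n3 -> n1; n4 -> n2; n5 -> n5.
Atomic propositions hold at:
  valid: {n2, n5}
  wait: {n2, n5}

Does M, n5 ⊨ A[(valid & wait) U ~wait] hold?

No

Sat(valid & wait) = {n2, n5}
Sat(~wait) = {n0, n1, n3, n4}
A[(valid & wait) U ~wait]: least fixpoint, start Z0 = Sat(~wait) = {n0, n1, n3, n4}, add states in Sat(valid & wait) with every successor in Z. Z1 = {n0, n1, n2, n3, n4}; fixed.
Sat(A[(valid & wait) U ~wait]) = {n0, n1, n2, n3, n4}
n5 ∉ Sat(A[(valid & wait) U ~wait]) = {n0, n1, n2, n3, n4}, so the formula does not hold at n5.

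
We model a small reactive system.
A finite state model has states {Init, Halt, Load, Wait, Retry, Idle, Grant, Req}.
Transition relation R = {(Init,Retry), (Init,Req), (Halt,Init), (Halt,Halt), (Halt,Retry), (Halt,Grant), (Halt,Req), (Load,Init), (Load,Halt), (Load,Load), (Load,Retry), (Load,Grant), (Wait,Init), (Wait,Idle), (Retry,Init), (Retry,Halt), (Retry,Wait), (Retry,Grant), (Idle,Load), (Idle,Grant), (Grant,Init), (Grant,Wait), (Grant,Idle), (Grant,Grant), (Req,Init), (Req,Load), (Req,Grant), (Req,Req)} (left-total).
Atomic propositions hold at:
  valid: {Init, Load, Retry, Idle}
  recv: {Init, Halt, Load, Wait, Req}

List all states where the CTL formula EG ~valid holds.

Sat(~valid) = {Halt, Wait, Grant, Req}
EG ~valid: greatest fixpoint, start Z0 = {Halt, Wait, Grant, Req}, keep only states in Sat with some successor in Z. Z1 = {Halt, Grant, Req}; fixed.
Sat(EG ~valid) = {Halt, Grant, Req}

{Halt, Grant, Req}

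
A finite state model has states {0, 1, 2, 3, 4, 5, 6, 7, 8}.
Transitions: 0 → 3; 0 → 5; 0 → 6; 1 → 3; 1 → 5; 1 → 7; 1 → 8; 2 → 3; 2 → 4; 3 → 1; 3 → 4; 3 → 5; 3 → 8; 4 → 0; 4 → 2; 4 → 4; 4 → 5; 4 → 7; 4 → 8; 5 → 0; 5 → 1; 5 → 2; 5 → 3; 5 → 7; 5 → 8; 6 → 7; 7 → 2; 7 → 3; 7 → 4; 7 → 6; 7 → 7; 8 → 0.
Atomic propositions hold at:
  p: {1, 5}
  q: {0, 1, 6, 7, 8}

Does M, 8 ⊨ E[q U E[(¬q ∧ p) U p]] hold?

Yes

Sat(¬q) = {2, 3, 4, 5}
Sat(¬q ∧ p) = {5}
E[(¬q ∧ p) U p]: least fixpoint, start Z0 = Sat(p) = {1, 5}, add states in Sat(¬q ∧ p) with some successor in Z. Already a fixed point.
Sat(E[(¬q ∧ p) U p]) = {1, 5}
E[q U E[(¬q ∧ p) U p]]: least fixpoint, start Z0 = Sat(E[(¬q ∧ p) U p]) = {1, 5}, add states in Sat(q) with some successor in Z. Z1 = {0, 1, 5}; Z2 = {0, 1, 5, 8}; fixed.
Sat(E[q U E[(¬q ∧ p) U p]]) = {0, 1, 5, 8}
8 ∈ Sat(E[q U E[(¬q ∧ p) U p]]) = {0, 1, 5, 8}, so the formula holds at 8.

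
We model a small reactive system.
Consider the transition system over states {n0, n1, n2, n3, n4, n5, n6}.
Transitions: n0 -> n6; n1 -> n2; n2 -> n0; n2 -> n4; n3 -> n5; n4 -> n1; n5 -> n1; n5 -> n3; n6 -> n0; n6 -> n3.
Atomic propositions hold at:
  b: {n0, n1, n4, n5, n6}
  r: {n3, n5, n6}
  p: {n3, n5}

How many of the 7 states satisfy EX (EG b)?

3

EG b: greatest fixpoint, start Z0 = {n0, n1, n4, n5, n6}, keep only states in Sat with some successor in Z. Z1 = {n0, n4, n5, n6}; Z2 = {n0, n6}; fixed.
Sat(EG b) = {n0, n6}
Sat(EX (EG b)) = {s : some successor in {n0, n6}} = {n0, n2, n6}
|Sat(EX (EG b))| = |{n0, n2, n6}| = 3.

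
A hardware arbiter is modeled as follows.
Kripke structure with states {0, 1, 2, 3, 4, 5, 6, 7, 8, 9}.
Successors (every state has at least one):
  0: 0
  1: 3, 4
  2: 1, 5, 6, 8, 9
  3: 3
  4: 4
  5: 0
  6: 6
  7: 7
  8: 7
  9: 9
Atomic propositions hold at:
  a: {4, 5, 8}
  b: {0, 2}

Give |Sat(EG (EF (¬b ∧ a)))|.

3

Sat(¬b) = {1, 3, 4, 5, 6, 7, 8, 9}
Sat(¬b ∧ a) = {4, 5, 8}
EF (¬b ∧ a): least fixpoint, start Z0 = {4, 5, 8}, add states with some successor in Z. Z1 = {1, 2, 4, 5, 8}; fixed.
Sat(EF (¬b ∧ a)) = {1, 2, 4, 5, 8}
EG (EF (¬b ∧ a)): greatest fixpoint, start Z0 = {1, 2, 4, 5, 8}, keep only states in Sat with some successor in Z. Z1 = {1, 2, 4}; fixed.
Sat(EG (EF (¬b ∧ a))) = {1, 2, 4}
|Sat(EG (EF (¬b ∧ a)))| = |{1, 2, 4}| = 3.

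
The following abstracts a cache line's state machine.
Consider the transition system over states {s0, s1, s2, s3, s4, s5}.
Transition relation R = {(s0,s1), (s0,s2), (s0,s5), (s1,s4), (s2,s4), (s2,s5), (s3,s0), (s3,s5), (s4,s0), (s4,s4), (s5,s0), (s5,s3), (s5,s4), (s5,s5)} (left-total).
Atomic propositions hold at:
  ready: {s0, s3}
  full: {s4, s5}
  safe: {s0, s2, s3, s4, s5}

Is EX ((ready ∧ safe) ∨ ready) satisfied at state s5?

Yes

Sat(ready ∧ safe) = {s0, s3}
Sat((ready ∧ safe) ∨ ready) = {s0, s3}
Sat(EX ((ready ∧ safe) ∨ ready)) = {s : some successor in {s0, s3}} = {s3, s4, s5}
s5 ∈ Sat(EX ((ready ∧ safe) ∨ ready)) = {s3, s4, s5}, so the formula holds at s5.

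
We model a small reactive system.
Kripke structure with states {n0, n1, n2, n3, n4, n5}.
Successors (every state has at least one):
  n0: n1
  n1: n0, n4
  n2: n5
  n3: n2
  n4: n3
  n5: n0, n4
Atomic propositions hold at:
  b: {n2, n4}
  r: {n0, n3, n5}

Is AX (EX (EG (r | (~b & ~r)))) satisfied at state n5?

No

Sat(~b) = {n0, n1, n3, n5}
Sat(~r) = {n1, n2, n4}
Sat(~b & ~r) = {n1}
Sat(r | (~b & ~r)) = {n0, n1, n3, n5}
EG (r | (~b & ~r)): greatest fixpoint, start Z0 = {n0, n1, n3, n5}, keep only states in Sat with some successor in Z. Z1 = {n0, n1, n5}; fixed.
Sat(EG (r | (~b & ~r))) = {n0, n1, n5}
Sat(EX (EG (r | (~b & ~r)))) = {s : some successor in {n0, n1, n5}} = {n0, n1, n2, n5}
Sat(AX (EX (EG (r | (~b & ~r))))) = {s : every successor in {n0, n1, n2, n5}} = {n0, n2, n3}
n5 ∉ Sat(AX (EX (EG (r | (~b & ~r))))) = {n0, n2, n3}, so the formula does not hold at n5.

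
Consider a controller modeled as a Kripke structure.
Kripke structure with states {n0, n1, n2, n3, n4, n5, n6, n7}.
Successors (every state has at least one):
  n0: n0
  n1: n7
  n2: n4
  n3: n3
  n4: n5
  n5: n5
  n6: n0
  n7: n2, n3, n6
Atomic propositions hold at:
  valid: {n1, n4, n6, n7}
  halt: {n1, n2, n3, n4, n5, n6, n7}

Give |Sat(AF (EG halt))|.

EG halt: greatest fixpoint, start Z0 = {n1, n2, n3, n4, n5, n6, n7}, keep only states in Sat with some successor in Z. Z1 = {n1, n2, n3, n4, n5, n7}; fixed.
Sat(EG halt) = {n1, n2, n3, n4, n5, n7}
AF (EG halt): least fixpoint, start Z0 = {n1, n2, n3, n4, n5, n7}, add states with every successor in Z. Already a fixed point.
Sat(AF (EG halt)) = {n1, n2, n3, n4, n5, n7}
|Sat(AF (EG halt))| = |{n1, n2, n3, n4, n5, n7}| = 6.

6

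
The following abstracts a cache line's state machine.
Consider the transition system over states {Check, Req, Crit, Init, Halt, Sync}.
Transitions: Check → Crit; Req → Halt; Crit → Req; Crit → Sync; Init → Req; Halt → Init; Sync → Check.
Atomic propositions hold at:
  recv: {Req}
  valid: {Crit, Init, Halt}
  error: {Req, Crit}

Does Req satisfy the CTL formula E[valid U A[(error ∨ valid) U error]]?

Yes

Sat(error ∨ valid) = {Req, Crit, Init, Halt}
A[(error ∨ valid) U error]: least fixpoint, start Z0 = Sat(error) = {Req, Crit}, add states in Sat(error ∨ valid) with every successor in Z. Z1 = {Req, Crit, Init}; Z2 = {Req, Crit, Init, Halt}; fixed.
Sat(A[(error ∨ valid) U error]) = {Req, Crit, Init, Halt}
E[valid U A[(error ∨ valid) U error]]: least fixpoint, start Z0 = Sat(A[(error ∨ valid) U error]) = {Req, Crit, Init, Halt}, add states in Sat(valid) with some successor in Z. Already a fixed point.
Sat(E[valid U A[(error ∨ valid) U error]]) = {Req, Crit, Init, Halt}
Req ∈ Sat(E[valid U A[(error ∨ valid) U error]]) = {Req, Crit, Init, Halt}, so the formula holds at Req.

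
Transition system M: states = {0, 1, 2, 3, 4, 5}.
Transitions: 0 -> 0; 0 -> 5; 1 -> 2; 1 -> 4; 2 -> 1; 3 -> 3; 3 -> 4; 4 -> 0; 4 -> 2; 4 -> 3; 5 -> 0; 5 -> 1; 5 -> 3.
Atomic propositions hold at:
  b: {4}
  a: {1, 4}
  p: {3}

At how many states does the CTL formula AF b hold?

1

AF b: least fixpoint, start Z0 = {4}, add states with every successor in Z. Already a fixed point.
Sat(AF b) = {4}
|Sat(AF b)| = |{4}| = 1.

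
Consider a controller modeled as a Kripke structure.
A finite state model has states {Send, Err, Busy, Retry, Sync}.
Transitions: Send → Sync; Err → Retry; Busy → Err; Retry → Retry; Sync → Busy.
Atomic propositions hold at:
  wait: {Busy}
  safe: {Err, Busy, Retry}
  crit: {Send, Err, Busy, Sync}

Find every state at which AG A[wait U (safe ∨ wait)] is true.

{Err, Busy, Retry}

Sat(safe ∨ wait) = {Err, Busy, Retry}
A[wait U (safe ∨ wait)]: least fixpoint, start Z0 = Sat((safe ∨ wait)) = {Err, Busy, Retry}, add states in Sat(wait) with every successor in Z. Already a fixed point.
Sat(A[wait U (safe ∨ wait)]) = {Err, Busy, Retry}
AG A[wait U (safe ∨ wait)]: greatest fixpoint, start Z0 = {Err, Busy, Retry}, keep only states in Sat with every successor in Z. Already a fixed point.
Sat(AG A[wait U (safe ∨ wait)]) = {Err, Busy, Retry}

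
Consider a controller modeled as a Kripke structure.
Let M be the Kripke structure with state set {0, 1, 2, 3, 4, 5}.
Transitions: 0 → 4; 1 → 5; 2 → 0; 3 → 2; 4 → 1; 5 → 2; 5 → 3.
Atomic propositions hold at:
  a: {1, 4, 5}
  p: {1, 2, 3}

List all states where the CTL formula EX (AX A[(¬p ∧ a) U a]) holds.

{0, 2, 4}

Sat(¬p) = {0, 4, 5}
Sat(¬p ∧ a) = {4, 5}
A[(¬p ∧ a) U a]: least fixpoint, start Z0 = Sat(a) = {1, 4, 5}, add states in Sat(¬p ∧ a) with every successor in Z. Already a fixed point.
Sat(A[(¬p ∧ a) U a]) = {1, 4, 5}
Sat(AX A[(¬p ∧ a) U a]) = {s : every successor in {1, 4, 5}} = {0, 1, 4}
Sat(EX (AX A[(¬p ∧ a) U a])) = {s : some successor in {0, 1, 4}} = {0, 2, 4}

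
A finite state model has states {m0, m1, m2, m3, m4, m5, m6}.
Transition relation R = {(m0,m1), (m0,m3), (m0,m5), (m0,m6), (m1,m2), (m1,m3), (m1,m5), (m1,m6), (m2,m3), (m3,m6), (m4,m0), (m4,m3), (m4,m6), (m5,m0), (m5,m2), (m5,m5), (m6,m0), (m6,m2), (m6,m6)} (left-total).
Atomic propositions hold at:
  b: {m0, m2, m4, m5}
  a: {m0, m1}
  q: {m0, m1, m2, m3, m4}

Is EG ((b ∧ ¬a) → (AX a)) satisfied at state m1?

Yes

Sat(¬a) = {m2, m3, m4, m5, m6}
Sat(b ∧ ¬a) = {m2, m4, m5}
Sat(AX a) = {s : every successor in {m0, m1}} = ∅
Sat((b ∧ ¬a) → (AX a)) = {m0, m1, m3, m6}
EG ((b ∧ ¬a) → (AX a)): greatest fixpoint, start Z0 = {m0, m1, m3, m6}, keep only states in Sat with some successor in Z. Already a fixed point.
Sat(EG ((b ∧ ¬a) → (AX a))) = {m0, m1, m3, m6}
m1 ∈ Sat(EG ((b ∧ ¬a) → (AX a))) = {m0, m1, m3, m6}, so the formula holds at m1.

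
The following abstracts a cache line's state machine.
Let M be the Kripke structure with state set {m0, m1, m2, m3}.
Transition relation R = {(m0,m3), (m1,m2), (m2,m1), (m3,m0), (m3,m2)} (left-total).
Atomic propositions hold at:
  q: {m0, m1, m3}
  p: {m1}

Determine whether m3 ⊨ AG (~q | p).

Sat(~q) = {m2}
Sat(~q | p) = {m1, m2}
AG (~q | p): greatest fixpoint, start Z0 = {m1, m2}, keep only states in Sat with every successor in Z. Already a fixed point.
Sat(AG (~q | p)) = {m1, m2}
m3 ∉ Sat(AG (~q | p)) = {m1, m2}, so the formula does not hold at m3.

No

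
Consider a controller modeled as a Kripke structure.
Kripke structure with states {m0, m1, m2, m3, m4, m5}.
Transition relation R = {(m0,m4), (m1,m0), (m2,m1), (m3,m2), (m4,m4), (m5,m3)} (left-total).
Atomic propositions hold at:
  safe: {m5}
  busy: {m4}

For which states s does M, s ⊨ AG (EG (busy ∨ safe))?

Sat(busy ∨ safe) = {m4, m5}
EG (busy ∨ safe): greatest fixpoint, start Z0 = {m4, m5}, keep only states in Sat with some successor in Z. Z1 = {m4}; fixed.
Sat(EG (busy ∨ safe)) = {m4}
AG (EG (busy ∨ safe)): greatest fixpoint, start Z0 = {m4}, keep only states in Sat with every successor in Z. Already a fixed point.
Sat(AG (EG (busy ∨ safe))) = {m4}

{m4}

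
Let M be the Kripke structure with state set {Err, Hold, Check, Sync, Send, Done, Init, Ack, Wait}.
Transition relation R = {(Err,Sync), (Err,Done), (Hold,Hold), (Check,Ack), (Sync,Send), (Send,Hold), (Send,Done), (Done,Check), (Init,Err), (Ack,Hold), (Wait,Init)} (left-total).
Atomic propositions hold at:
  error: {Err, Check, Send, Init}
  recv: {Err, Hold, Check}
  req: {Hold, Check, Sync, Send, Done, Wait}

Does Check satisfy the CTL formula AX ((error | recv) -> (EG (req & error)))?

Sat(error | recv) = {Err, Hold, Check, Send, Init}
Sat(req & error) = {Check, Send}
EG (req & error): greatest fixpoint, start Z0 = {Check, Send}, keep only states in Sat with some successor in Z. Z1 = ∅; fixed.
Sat(EG (req & error)) = ∅
Sat((error | recv) -> (EG (req & error))) = {Sync, Done, Ack, Wait}
Sat(AX ((error | recv) -> (EG (req & error)))) = {s : every successor in {Sync, Done, Ack, Wait}} = {Err, Check}
Check ∈ Sat(AX ((error | recv) -> (EG (req & error)))) = {Err, Check}, so the formula holds at Check.

Yes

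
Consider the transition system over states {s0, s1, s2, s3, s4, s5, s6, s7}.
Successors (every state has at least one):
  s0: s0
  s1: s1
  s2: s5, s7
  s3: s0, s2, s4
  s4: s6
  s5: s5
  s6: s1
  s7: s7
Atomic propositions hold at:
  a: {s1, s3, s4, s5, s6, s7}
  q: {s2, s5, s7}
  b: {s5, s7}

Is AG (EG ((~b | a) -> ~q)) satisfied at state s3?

No

Sat(~b) = {s0, s1, s2, s3, s4, s6}
Sat(~b | a) = {s0, s1, s2, s3, s4, s5, s6, s7}
Sat(~q) = {s0, s1, s3, s4, s6}
Sat((~b | a) -> ~q) = {s0, s1, s3, s4, s6}
EG ((~b | a) -> ~q): greatest fixpoint, start Z0 = {s0, s1, s3, s4, s6}, keep only states in Sat with some successor in Z. Already a fixed point.
Sat(EG ((~b | a) -> ~q)) = {s0, s1, s3, s4, s6}
AG (EG ((~b | a) -> ~q)): greatest fixpoint, start Z0 = {s0, s1, s3, s4, s6}, keep only states in Sat with every successor in Z. Z1 = {s0, s1, s4, s6}; fixed.
Sat(AG (EG ((~b | a) -> ~q))) = {s0, s1, s4, s6}
s3 ∉ Sat(AG (EG ((~b | a) -> ~q))) = {s0, s1, s4, s6}, so the formula does not hold at s3.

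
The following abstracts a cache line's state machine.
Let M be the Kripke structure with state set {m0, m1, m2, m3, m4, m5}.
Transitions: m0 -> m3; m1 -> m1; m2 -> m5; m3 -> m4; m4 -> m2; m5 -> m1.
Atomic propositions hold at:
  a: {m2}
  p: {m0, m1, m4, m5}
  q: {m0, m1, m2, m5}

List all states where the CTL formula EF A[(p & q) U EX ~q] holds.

{m0, m3}

Sat(p & q) = {m0, m1, m5}
Sat(~q) = {m3, m4}
Sat(EX ~q) = {s : some successor in {m3, m4}} = {m0, m3}
A[(p & q) U EX ~q]: least fixpoint, start Z0 = Sat(EX ~q) = {m0, m3}, add states in Sat(p & q) with every successor in Z. Already a fixed point.
Sat(A[(p & q) U EX ~q]) = {m0, m3}
EF A[(p & q) U EX ~q]: least fixpoint, start Z0 = {m0, m3}, add states with some successor in Z. Already a fixed point.
Sat(EF A[(p & q) U EX ~q]) = {m0, m3}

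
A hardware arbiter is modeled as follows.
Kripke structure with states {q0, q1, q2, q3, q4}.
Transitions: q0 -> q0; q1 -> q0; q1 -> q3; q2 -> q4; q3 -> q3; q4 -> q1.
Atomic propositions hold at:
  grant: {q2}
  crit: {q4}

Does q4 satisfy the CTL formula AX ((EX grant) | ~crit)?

Sat(EX grant) = {s : some successor in {q2}} = ∅
Sat(~crit) = {q0, q1, q2, q3}
Sat((EX grant) | ~crit) = {q0, q1, q2, q3}
Sat(AX ((EX grant) | ~crit)) = {s : every successor in {q0, q1, q2, q3}} = {q0, q1, q3, q4}
q4 ∈ Sat(AX ((EX grant) | ~crit)) = {q0, q1, q3, q4}, so the formula holds at q4.

Yes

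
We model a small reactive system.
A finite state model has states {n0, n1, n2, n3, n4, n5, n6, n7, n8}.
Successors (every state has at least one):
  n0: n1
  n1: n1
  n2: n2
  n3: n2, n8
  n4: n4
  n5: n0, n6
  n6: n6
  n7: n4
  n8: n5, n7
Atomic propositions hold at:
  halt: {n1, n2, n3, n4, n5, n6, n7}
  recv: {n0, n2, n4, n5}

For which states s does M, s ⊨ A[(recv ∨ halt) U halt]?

Sat(recv ∨ halt) = {n0, n1, n2, n3, n4, n5, n6, n7}
A[(recv ∨ halt) U halt]: least fixpoint, start Z0 = Sat(halt) = {n1, n2, n3, n4, n5, n6, n7}, add states in Sat(recv ∨ halt) with every successor in Z. Z1 = {n0, n1, n2, n3, n4, n5, n6, n7}; fixed.
Sat(A[(recv ∨ halt) U halt]) = {n0, n1, n2, n3, n4, n5, n6, n7}

{n0, n1, n2, n3, n4, n5, n6, n7}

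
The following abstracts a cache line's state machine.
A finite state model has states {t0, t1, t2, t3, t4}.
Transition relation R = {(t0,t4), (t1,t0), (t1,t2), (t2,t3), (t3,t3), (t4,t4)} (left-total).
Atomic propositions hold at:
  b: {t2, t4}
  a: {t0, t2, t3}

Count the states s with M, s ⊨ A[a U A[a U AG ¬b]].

2

Sat(¬b) = {t0, t1, t3}
AG ¬b: greatest fixpoint, start Z0 = {t0, t1, t3}, keep only states in Sat with every successor in Z. Z1 = {t3}; fixed.
Sat(AG ¬b) = {t3}
A[a U AG ¬b]: least fixpoint, start Z0 = Sat(AG ¬b) = {t3}, add states in Sat(a) with every successor in Z. Z1 = {t2, t3}; fixed.
Sat(A[a U AG ¬b]) = {t2, t3}
A[a U A[a U AG ¬b]]: least fixpoint, start Z0 = Sat(A[a U AG ¬b]) = {t2, t3}, add states in Sat(a) with every successor in Z. Already a fixed point.
Sat(A[a U A[a U AG ¬b]]) = {t2, t3}
|Sat(A[a U A[a U AG ¬b]])| = |{t2, t3}| = 2.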